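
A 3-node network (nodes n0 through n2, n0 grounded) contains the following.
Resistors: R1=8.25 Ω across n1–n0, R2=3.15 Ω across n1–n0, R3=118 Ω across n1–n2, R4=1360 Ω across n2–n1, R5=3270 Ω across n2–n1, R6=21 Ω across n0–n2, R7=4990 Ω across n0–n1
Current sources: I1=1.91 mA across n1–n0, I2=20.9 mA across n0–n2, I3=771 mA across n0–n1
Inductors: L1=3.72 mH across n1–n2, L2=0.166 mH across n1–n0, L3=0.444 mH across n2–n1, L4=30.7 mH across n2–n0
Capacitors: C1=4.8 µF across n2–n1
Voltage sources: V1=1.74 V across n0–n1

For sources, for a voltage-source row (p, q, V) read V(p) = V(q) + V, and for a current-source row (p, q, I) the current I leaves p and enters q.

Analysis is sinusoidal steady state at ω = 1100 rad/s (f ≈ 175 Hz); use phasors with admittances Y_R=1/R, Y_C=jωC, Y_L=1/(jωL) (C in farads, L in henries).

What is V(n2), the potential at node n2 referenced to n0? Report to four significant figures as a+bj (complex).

Element admittances at ω=1100 rad/s:
  Y(R1) = 0.1212+0.000j S between n1,n0
  I1: injects 0.00191 A into n0 (from n1)
  Y(L1) = 0.000-0.2444j S between n1,n2
  Y(R2) = 0.3175+0.000j S between n1,n0
  Y(R3) = 0.008475+0.000j S between n1,n2
  Y(R4) = 0.0007353+0.000j S between n2,n1
  Y(R5) = 0.0003058+0.000j S between n2,n1
  Y(L2) = 0.000-5.476j S between n1,n0
  Y(C1) = 0.000+0.005280j S between n2,n1
  Y(R6) = 0.04762+0.000j S between n0,n2
  I2: injects 0.0209 A into n2 (from n0)
  Y(L3) = 0.000-2.048j S between n2,n1
  I3: injects 0.771 A into n1 (from n0)
  Y(R7) = 0.0002004+0.000j S between n0,n1
  Y(L4) = 0.000-0.02961j S between n2,n0
  V1: constraint V(n0)−V(n1) = 1.74
Assemble and solve the 3×3 MNA system:
  V(n1)=-1.740+0.000j  V(n2)=-1.717+0.04422j
  i(V1)=-1.634+9.582j

-1.717+0.04422j V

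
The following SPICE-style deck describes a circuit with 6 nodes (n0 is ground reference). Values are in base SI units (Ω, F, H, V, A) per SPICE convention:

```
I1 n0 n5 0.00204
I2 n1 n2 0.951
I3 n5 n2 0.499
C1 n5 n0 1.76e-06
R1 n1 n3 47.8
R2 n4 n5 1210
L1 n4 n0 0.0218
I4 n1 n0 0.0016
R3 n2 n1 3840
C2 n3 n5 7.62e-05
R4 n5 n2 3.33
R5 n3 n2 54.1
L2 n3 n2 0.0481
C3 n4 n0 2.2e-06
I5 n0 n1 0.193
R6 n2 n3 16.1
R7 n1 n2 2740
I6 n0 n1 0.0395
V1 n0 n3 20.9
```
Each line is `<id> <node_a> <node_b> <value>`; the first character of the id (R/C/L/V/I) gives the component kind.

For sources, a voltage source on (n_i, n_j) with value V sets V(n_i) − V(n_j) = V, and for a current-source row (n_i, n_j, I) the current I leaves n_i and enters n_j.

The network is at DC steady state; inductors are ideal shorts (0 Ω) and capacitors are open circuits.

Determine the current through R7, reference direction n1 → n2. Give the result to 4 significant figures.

-0.01220 A

Apply KCL at each of the 5 non-ground nodes and solve the resulting linear system.
Node n1: branches {I2, R1, I4, R3, I5, R7, I6} → V_1 = -54.32
Node n2: branches {I2, I3, R3, R4, R5, L2, R6, R7} → V_2 = -20.90
Node n3: branches {R1, C2, R5, L2, R6, V1} → V_3 = -20.90
Node n4: branches {R2, L1, C3} → V_4 = 0.000
Node n5: branches {I1, I3, C1, R2, C2, R4} → V_5 = -22.49
Source currents: i(L1)=-0.01859, i(L2)=-0.9507, i(V1)=-0.2515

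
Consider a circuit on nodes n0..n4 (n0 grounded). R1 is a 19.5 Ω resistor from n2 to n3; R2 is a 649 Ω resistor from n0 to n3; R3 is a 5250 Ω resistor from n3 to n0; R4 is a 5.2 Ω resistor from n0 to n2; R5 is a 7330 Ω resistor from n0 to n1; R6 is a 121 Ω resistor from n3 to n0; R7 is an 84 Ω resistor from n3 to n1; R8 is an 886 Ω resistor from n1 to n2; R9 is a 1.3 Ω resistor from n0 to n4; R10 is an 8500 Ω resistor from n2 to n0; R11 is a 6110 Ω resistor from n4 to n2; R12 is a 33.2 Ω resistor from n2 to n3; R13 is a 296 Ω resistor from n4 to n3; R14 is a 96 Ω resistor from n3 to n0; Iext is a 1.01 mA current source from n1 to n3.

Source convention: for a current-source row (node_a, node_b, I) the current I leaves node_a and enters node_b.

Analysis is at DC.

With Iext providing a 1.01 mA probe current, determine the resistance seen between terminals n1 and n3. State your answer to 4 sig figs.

Apply KCL at each of the 4 non-ground nodes and solve the resulting linear system.
Node n1: branches {R5, R7, R8, Iext} → V_1 = -0.07591
Node n2: branches {R1, R4, R8, R10, R11, R12} → V_2 = -5.374e-05
Node n3: branches {R1, R2, R3, R6, R7, R12, R13, R14, Iext} → V_3 = 0.0008709
Node n4: branches {R9, R11, R13} → V_4 = 3.796e-06

R_eq = 76.02 Ω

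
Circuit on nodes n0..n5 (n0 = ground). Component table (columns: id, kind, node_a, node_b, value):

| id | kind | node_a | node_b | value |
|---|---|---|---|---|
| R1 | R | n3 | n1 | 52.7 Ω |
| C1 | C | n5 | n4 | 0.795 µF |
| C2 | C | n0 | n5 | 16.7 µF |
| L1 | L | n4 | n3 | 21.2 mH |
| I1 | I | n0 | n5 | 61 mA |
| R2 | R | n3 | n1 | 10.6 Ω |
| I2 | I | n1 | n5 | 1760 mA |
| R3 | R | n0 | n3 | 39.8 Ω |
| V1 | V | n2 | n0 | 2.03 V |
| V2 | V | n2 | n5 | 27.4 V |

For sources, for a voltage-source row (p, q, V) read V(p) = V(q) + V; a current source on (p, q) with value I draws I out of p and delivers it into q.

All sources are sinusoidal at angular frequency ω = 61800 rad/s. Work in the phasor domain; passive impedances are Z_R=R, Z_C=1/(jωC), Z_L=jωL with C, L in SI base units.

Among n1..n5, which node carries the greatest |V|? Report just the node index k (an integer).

1

Element admittances at ω=61800 rad/s:
  Y(R1) = 0.01898+0.000j S between n3,n1
  Y(C1) = 0.000+0.04913j S between n5,n4
  Y(C2) = 0.000+1.032j S between n0,n5
  Y(L1) = 0.000-0.0007633j S between n4,n3
  I1: injects 0.061 A into n5 (from n0)
  Y(R2) = 0.09434+0.000j S between n3,n1
  I2: injects 1.76 A into n5 (from n1)
  Y(R3) = 0.02513+0.000j S between n0,n3
  V1: constraint V(n2)−V(n0) = 2.03
  V2: constraint V(n2)−V(n5) = 27.4
Assemble and solve the 7×7 MNA system:
  V(n1)=-85.54-1.377j  V(n2)=2.030+0.000j  V(n3)=-70.01-1.377j  V(n4)=-24.67+0.02173j  V(n5)=-25.37+0.000j
  i(V1)=1.820+26.22j  i(V2)=-1.820-26.22j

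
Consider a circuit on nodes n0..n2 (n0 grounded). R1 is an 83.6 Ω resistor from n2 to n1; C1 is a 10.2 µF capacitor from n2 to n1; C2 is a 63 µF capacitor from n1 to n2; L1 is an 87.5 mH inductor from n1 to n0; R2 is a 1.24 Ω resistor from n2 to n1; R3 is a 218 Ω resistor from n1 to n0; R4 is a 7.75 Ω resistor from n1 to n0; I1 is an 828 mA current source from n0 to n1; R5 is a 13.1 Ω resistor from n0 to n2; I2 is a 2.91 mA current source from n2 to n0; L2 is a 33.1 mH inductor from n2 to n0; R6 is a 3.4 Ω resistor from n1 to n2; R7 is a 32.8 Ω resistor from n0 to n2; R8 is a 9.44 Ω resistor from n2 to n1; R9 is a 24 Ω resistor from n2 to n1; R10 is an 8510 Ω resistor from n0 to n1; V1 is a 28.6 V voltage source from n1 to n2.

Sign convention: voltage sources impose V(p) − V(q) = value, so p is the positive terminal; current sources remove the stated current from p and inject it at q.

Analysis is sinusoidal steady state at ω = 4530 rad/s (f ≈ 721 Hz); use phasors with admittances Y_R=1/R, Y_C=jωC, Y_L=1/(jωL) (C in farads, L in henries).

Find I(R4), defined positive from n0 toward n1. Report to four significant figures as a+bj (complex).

-2.082+0.02275j A

Apply KCL at each of the 2 non-ground nodes and solve the resulting linear system.
Node n1: branches {R1, C1, C2, L1, R2, R3, R4, I1, R6, R8, R9, R10, V1} → V_1 = 16.14-0.1763j
Node n2: branches {R1, C1, C2, R2, R5, I2, L2, R6, R7, R8, R9, V1} → V_2 = -12.46-0.1763j
Source currents: i(V1)=-37.37-9.419j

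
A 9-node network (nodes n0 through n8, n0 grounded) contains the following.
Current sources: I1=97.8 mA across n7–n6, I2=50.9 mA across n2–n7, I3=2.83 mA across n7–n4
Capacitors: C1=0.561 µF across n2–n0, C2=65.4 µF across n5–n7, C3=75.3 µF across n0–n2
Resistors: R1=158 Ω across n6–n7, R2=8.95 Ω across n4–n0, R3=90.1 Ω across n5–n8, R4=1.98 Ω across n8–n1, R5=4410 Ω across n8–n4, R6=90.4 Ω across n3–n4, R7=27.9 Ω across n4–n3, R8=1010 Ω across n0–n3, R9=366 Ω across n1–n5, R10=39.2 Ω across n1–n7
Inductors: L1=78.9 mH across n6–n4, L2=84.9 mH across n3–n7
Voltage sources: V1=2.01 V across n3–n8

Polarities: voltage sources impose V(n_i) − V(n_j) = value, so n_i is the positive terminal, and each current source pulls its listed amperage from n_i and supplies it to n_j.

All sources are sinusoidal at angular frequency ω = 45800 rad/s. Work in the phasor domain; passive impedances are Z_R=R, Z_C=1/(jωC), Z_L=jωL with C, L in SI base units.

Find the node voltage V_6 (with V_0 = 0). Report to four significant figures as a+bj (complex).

16.10+0.8814j V

Apply KCL at each of the 8 non-ground nodes and solve the resulting linear system.
Node n1: branches {R4, R9, R10} → V_1 = -0.5061+0.09500j
Node n2: branches {C1, I2, C3} → V_2 = 0.000+0.01465j
Node n3: branches {L2, R6, R7, R8, V1} → V_3 = 1.437+0.08929j
Node n4: branches {I3, R2, L1, R5, R6, R7} → V_4 = 0.4428-0.0007912j
Node n5: branches {R3, C2, R9} → V_5 = 0.6897+0.2024j
Node n6: branches {I1, R1, L1} → V_6 = 16.10+0.8814j
Node n7: branches {I1, I2, R1, I3, L2, C2, R10} → V_7 = 0.6902+0.1966j
Node n8: branches {R3, R4, R5, V1} → V_8 = -0.5730+0.08929j
Source currents: i(V1)=-0.04803-0.004121j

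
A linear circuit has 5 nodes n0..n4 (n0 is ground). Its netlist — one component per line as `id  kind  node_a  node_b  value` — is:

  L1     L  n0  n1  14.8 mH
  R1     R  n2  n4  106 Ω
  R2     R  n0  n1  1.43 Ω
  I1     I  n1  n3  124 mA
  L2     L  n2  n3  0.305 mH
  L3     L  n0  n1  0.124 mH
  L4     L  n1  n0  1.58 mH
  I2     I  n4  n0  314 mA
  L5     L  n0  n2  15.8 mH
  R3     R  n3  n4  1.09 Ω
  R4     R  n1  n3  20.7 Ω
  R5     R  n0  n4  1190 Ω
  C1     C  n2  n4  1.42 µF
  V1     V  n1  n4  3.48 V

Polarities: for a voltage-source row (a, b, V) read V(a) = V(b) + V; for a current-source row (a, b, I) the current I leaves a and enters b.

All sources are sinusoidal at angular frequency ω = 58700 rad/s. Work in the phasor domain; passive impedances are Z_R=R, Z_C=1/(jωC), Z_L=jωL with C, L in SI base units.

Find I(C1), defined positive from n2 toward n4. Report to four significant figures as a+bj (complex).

0.02833-0.05246j A

Element admittances at ω=58700 rad/s:
  Y(L1) = 0.000-0.001151j S between n0,n1
  Y(R1) = 0.009434+0.000j S between n2,n4
  Y(R2) = 0.6993+0.000j S between n0,n1
  I1: injects 0.124 A into n3 (from n1)
  Y(L2) = 0.000-0.05586j S between n2,n3
  Y(L3) = 0.000-0.1374j S between n0,n1
  Y(L4) = 0.000-0.01078j S between n1,n0
  I2: injects 0.314 A into n0 (from n4)
  Y(L5) = 0.000-0.001078j S between n0,n2
  Y(R3) = 0.9174+0.000j S between n3,n4
  Y(R4) = 0.04831+0.000j S between n1,n3
  Y(R5) = 0.0008403+0.000j S between n0,n4
  Y(C1) = 0.000+0.08335j S between n2,n4
  V1: constraint V(n1)−V(n4) = 3.48
Assemble and solve the 5×5 MNA system:
  V(n1)=-0.4229-0.09717j  V(n2)=-4.532-0.4370j  V(n3)=-3.623-0.04459j  V(n4)=-3.903-0.09717j
  i(V1)=0.03165+0.007345j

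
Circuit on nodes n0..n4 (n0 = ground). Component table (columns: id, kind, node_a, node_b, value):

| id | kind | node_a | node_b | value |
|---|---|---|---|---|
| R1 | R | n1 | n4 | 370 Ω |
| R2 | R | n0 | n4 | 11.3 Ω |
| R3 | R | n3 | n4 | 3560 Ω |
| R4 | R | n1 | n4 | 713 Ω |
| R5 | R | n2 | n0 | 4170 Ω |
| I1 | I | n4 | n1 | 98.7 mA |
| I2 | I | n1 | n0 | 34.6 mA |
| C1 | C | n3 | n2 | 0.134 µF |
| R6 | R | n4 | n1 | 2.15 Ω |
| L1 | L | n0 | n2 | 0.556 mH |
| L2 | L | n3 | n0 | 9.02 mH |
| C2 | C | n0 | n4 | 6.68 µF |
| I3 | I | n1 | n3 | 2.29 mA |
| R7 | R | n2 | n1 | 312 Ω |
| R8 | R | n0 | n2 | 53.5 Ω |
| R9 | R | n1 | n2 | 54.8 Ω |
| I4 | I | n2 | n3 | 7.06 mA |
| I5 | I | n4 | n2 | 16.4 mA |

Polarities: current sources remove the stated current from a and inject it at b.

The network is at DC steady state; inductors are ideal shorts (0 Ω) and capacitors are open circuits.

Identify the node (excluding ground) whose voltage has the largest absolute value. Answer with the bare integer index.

4

Element admittances at DC:
  Y(R1) = 0.002703 S between n1,n4
  Y(R2) = 0.08850 S between n0,n4
  Y(R3) = 0.0002809 S between n3,n4
  Y(R4) = 0.001403 S between n1,n4
  Y(R5) = 0.0002398 S between n2,n0
  I1: injects 0.0987 A into n1 (from n4)
  I2: injects 0.0346 A into n0 (from n1)
  Y(C1) = 0.000 S between n3,n2
  Y(R6) = 0.4651 S between n4,n1
  L1: short n0↔n2 (DC inductor)
  L2: short n3↔n0 (DC inductor)
  Y(C2) = 0.000 S between n0,n4
  I3: injects 0.00229 A into n3 (from n1)
  Y(R7) = 0.003205 S between n2,n1
  Y(R8) = 0.01869 S between n0,n2
  Y(R9) = 0.01825 S between n1,n2
  I4: injects 0.00706 A into n3 (from n2)
  I5: injects 0.0164 A into n2 (from n4)
Assemble and solve the 6×6 MNA system:
  V(n1)=-0.3640  V(n2)=0.000  V(n3)=0.000  V(n4)=-0.5123
  i(L1)=-0.001532  i(L2)=0.009206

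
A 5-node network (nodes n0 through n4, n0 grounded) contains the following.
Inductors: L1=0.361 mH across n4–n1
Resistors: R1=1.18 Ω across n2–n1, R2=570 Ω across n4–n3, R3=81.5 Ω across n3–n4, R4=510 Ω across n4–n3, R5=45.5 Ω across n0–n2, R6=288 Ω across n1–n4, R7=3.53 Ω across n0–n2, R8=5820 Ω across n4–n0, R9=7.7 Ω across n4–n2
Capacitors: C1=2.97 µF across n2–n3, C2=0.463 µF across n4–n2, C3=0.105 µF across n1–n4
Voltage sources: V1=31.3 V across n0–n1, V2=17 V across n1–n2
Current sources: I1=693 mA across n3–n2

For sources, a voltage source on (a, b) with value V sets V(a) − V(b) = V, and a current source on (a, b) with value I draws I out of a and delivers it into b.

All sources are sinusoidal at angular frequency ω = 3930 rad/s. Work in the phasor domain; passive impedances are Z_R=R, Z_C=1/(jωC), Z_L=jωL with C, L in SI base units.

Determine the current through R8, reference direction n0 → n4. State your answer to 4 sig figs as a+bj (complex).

0.005549+0.0006454j A

Apply KCL at each of the 4 non-ground nodes and solve the resulting linear system.
Node n1: branches {L1, R1, R6, C3, V1, V2} → V_1 = -31.30+0.000j
Node n2: branches {R1, R5, R7, C1, C2, R9, V2, I1} → V_2 = -48.30+0.000j
Node n3: branches {R2, R3, R4, C1, I1} → V_3 = -67.93+10.58j
Node n4: branches {L1, R2, R3, R4, R6, C2, R8, R9, C3} → V_4 = -32.30-3.756j
Source currents: i(V1)=-14.75-0.0006454j, i(V2)=-31.81+0.6878j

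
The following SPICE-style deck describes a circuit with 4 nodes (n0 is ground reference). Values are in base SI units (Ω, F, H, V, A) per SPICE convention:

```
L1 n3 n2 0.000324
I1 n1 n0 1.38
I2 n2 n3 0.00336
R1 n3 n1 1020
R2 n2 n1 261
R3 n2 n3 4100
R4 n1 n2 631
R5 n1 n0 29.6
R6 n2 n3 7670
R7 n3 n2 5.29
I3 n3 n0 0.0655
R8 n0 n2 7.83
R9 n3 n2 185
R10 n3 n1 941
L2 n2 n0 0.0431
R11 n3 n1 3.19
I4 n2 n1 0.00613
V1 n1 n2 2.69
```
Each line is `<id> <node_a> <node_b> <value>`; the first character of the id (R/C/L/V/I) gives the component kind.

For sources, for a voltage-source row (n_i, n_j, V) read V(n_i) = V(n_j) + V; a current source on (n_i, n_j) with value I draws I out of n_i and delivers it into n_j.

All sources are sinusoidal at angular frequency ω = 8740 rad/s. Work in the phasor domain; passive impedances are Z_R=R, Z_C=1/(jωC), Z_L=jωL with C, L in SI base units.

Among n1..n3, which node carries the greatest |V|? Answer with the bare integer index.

2

MNA unknowns: 3 node voltages V₁..V_3 plus 1 source current (V1)
L1: Y=0.000-0.3531j on G[3,2]
I1: z[1]−=1.38, z[0]+=1.38
I2: z[2]−=0.00336, z[3]+=0.00336
R1: Y=0.0009804+0.000j on G[3,1]
R2: Y=0.003831+0.000j on G[2,1]
R3: Y=0.0002439+0.000j on G[2,3]
R4: Y=0.001585+0.000j on G[1,2]
R5: Y=0.03378+0.000j on G[1,0]
R6: Y=0.0001304+0.000j on G[2,3]
R7: Y=0.1890+0.000j on G[3,2]
I3: z[3]−=0.0655, z[0]+=0.0655
R8: Y=0.1277+0.000j on G[0,2]
R9: Y=0.005405+0.000j on G[3,2]
R10: Y=0.001063+0.000j on G[3,1]
L2: Y=0.000-0.002655j on G[2,0]
R11: Y=0.3135+0.000j on G[3,1]
I4: z[2]−=0.00613, z[1]+=0.00613
V1: row V1−V2=2.69, i_V1 at 1,2
solve → V1=-6.821-0.1563j, V2=-9.511-0.1563j, V3=-8.468+0.5649j
aux → i_V1=-1.678+0.2328j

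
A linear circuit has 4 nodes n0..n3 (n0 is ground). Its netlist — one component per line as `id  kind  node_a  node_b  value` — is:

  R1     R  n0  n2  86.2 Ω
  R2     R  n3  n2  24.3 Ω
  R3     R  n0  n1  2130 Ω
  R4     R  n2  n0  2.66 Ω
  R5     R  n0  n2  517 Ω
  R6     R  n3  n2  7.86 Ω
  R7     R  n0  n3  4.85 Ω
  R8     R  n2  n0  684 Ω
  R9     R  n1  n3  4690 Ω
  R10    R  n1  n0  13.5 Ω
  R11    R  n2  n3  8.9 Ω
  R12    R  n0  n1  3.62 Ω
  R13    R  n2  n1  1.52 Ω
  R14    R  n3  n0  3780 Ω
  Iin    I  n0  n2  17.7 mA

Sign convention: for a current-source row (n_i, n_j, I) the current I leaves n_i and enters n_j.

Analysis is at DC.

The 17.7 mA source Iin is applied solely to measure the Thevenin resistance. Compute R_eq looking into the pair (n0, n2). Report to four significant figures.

Apply KCL at each of the 3 non-ground nodes and solve the resulting linear system.
Node n1: branches {R3, R9, R10, R12, R13} → V_1 = 0.01563
Node n2: branches {R1, R2, R4, R5, R6, R8, R11, R13, Iin} → V_2 = 0.02396
Node n3: branches {R2, R6, R7, R9, R11, R14} → V_3 = 0.01381

R_eq = 1.354 Ω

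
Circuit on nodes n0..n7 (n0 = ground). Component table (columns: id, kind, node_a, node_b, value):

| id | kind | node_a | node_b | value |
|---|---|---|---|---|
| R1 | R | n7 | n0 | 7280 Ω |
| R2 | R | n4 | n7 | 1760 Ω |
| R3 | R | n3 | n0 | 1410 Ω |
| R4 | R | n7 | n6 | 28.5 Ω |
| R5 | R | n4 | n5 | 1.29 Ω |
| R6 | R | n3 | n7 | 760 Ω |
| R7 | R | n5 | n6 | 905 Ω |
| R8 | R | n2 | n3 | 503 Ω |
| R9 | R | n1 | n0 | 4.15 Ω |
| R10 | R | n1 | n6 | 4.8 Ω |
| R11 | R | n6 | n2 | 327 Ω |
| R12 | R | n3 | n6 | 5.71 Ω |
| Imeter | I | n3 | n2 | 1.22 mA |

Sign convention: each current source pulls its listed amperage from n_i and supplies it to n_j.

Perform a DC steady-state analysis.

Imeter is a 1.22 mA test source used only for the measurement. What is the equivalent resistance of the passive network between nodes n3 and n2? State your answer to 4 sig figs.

R_eq = 200.2 Ω

Element admittances at DC:
  Y(R1) = 0.0001374 S between n7,n0
  Y(R2) = 0.0005682 S between n4,n7
  Y(R3) = 0.0007092 S between n3,n0
  Y(R4) = 0.03509 S between n7,n6
  Y(R5) = 0.7752 S between n4,n5
  Y(R6) = 0.001316 S between n3,n7
  Y(R7) = 0.001105 S between n5,n6
  Y(R8) = 0.001988 S between n2,n3
  Y(R9) = 0.2410 S between n1,n0
  Y(R10) = 0.2083 S between n1,n6
  Y(R11) = 0.003058 S between n6,n2
  Y(R12) = 0.1751 S between n3,n6
  Imeter: injects 0.00122 A into n2 (from n3)
Assemble and solve the 7×7 MNA system:
  V(n1)=1.220e-05  V(n2)=0.2402  V(n3)=-0.004120  V(n4)=-2.397e-05  V(n5)=-2.389e-05  V(n6)=2.630e-05  V(n7)=-0.0001216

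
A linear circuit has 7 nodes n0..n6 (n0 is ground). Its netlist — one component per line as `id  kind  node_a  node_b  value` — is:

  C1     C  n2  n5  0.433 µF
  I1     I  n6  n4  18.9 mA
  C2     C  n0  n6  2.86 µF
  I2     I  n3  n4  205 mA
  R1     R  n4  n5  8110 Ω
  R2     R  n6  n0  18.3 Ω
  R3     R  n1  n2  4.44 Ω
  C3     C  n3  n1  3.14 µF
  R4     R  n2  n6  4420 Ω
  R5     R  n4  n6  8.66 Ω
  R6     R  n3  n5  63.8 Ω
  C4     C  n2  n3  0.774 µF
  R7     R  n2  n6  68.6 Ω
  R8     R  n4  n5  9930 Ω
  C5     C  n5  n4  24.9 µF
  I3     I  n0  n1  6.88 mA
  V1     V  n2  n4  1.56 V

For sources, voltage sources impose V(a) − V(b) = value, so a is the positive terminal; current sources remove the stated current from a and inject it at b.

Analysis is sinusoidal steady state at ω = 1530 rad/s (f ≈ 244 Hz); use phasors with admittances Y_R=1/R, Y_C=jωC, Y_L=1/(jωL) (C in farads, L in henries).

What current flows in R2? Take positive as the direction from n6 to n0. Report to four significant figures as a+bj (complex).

Element admittances at ω=1530 rad/s:
  Y(C1) = 0.000+0.0006625j S between n2,n5
  I1: injects 0.0189 A into n4 (from n6)
  Y(C2) = 0.000+0.004376j S between n0,n6
  I2: injects 0.205 A into n4 (from n3)
  Y(R1) = 0.0001233+0.000j S between n4,n5
  Y(R2) = 0.05464+0.000j S between n6,n0
  Y(R3) = 0.2252+0.000j S between n1,n2
  Y(C3) = 0.000+0.004804j S between n3,n1
  Y(R4) = 0.0002262+0.000j S between n2,n6
  Y(R5) = 0.1155+0.000j S between n4,n6
  Y(R6) = 0.01567+0.000j S between n3,n5
  Y(C4) = 0.000+0.001184j S between n2,n3
  Y(R7) = 0.01458+0.000j S between n2,n6
  Y(R8) = 0.0001007+0.000j S between n4,n5
  Y(C5) = 0.000+0.03810j S between n5,n4
  I3: injects 0.00688 A into n1 (from n0)
  V1: constraint V(n2)−V(n4) = 1.56
Assemble and solve the 7×7 MNA system:
  V(n1)=1.564-0.2211j  V(n2)=1.706-0.01002j  V(n3)=-8.333+7.841j  V(n4)=0.1457-0.01002j  V(n5)=1.682+4.049j  V(n6)=0.1251-0.01002j
  i(V1)=-0.06723-0.05945j

0.006836-0.0005474j A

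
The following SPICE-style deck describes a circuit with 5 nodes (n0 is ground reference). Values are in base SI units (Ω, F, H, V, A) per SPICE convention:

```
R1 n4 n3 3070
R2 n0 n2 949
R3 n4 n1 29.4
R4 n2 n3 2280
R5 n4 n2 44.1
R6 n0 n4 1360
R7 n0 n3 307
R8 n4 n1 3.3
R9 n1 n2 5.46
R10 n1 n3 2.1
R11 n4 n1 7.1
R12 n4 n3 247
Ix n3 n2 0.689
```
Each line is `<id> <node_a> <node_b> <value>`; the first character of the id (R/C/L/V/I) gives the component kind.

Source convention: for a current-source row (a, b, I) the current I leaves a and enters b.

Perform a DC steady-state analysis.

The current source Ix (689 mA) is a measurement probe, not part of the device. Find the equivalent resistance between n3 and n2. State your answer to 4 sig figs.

R_eq = 6.900 Ω

Element admittances at DC:
  Y(R1) = 0.0003257 S between n4,n3
  Y(R2) = 0.001054 S between n0,n2
  Y(R3) = 0.03401 S between n4,n1
  Y(R4) = 0.0004386 S between n2,n3
  Y(R5) = 0.02268 S between n4,n2
  Y(R6) = 0.0007353 S between n0,n4
  Y(R7) = 0.003257 S between n0,n3
  Y(R8) = 0.3030 S between n4,n1
  Y(R9) = 0.1832 S between n1,n2
  Y(R10) = 0.4762 S between n1,n3
  Y(R11) = 0.1408 S between n4,n1
  Y(R12) = 0.004049 S between n4,n3
  Ix: injects 0.689 A into n2 (from n3)
Assemble and solve the 4×4 MNA system:
  V(n1)=0.2003  V(n2)=3.535  V(n3)=-1.220  V(n4)=0.3372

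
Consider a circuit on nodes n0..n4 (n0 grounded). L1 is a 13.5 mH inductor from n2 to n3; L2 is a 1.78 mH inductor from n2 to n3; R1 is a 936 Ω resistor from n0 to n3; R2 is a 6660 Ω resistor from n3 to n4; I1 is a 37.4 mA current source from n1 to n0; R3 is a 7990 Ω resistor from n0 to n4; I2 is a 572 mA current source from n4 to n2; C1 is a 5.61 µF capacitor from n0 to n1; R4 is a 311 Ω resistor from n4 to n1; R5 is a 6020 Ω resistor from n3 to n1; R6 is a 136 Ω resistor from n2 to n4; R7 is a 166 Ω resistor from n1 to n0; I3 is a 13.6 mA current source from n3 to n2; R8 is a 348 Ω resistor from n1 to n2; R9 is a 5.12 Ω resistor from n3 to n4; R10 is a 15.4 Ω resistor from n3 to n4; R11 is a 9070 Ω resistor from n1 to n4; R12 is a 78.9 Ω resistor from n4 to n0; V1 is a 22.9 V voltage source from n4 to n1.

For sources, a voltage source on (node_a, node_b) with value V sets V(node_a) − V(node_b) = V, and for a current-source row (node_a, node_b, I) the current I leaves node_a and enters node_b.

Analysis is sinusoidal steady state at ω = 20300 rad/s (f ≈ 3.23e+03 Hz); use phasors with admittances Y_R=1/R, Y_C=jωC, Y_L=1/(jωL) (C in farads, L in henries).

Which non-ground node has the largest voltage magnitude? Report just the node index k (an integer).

2

Apply KCL at each of the 4 non-ground nodes and solve the resulting linear system.
Node n1: branches {I1, C1, R4, R5, R7, R8, R11, V1} → V_1 = -0.5257+3.040j
Node n2: branches {L1, L2, I2, R6, I3, R8} → V_2 = 28.54+17.06j
Node n3: branches {L1, L2, R1, R2, R5, I3, R9, R10} → V_3 = 23.96+2.480j
Node n4: branches {R2, R3, I2, R4, R6, R9, R10, R11, R12, V1} → V_4 = 22.37+3.040j
Source currents: i(V1)=-0.4757-0.08176j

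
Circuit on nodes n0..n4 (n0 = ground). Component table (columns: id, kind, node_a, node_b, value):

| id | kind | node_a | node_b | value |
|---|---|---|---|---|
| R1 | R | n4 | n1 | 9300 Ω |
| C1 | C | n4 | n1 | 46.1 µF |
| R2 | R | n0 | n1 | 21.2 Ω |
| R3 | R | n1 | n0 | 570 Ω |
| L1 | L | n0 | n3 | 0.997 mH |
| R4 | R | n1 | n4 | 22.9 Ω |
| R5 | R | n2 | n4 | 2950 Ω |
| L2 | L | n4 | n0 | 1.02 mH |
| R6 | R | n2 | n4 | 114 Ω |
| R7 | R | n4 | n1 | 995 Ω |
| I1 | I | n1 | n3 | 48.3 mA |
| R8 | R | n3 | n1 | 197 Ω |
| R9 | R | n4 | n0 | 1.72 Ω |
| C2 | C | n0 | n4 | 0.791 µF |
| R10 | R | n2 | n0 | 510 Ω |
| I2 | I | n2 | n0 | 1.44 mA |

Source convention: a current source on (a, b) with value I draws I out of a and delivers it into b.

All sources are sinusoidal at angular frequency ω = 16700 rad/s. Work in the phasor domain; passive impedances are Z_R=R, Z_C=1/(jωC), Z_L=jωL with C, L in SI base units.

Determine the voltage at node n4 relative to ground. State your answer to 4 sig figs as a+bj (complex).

-0.07675-0.003976j V

Apply KCL at each of the 4 non-ground nodes and solve the resulting linear system.
Node n1: branches {R1, C1, R2, R3, R4, R7, I1, R8} → V_1 = -0.07853+0.05274j
Node n2: branches {R5, R6, R10, I2} → V_2 = -0.1932-0.003272j
Node n3: branches {L1, I1, R8} → V_3 = 0.06250+0.7923j
Node n4: branches {R1, C1, R4, R5, L2, R6, R7, R9, C2} → V_4 = -0.07675-0.003976j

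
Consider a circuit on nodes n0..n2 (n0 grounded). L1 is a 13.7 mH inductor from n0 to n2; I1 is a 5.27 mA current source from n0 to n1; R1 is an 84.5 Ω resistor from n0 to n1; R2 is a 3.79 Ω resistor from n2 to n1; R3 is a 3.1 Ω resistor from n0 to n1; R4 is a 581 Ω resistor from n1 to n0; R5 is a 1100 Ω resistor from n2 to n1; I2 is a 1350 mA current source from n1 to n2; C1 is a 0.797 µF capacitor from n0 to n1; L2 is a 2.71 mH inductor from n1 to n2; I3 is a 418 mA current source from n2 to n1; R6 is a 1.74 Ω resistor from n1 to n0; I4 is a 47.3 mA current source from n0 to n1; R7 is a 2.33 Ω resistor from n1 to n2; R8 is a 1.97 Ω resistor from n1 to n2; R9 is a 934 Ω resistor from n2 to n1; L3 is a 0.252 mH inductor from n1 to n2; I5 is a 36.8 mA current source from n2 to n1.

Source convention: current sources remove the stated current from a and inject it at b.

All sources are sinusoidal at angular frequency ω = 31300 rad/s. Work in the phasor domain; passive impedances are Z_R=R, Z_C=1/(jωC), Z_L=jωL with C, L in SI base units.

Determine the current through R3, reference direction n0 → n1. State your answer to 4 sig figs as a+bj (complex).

MNA unknowns: 2 node voltages V₁..V_2
L1: Y=0.000-0.002332j on G[0,2]
I1: z[0]−=0.00527, z[1]+=0.00527
R1: Y=0.01183+0.000j on G[0,1]
R2: Y=0.2639+0.000j on G[2,1]
R3: Y=0.3226+0.000j on G[0,1]
R4: Y=0.001721+0.000j on G[1,0]
R5: Y=0.0009091+0.000j on G[2,1]
I2: z[1]−=1.35, z[2]+=1.35
C1: Y=0.000+0.02495j on G[0,1]
L2: Y=0.000-0.01179j on G[1,2]
I3: z[2]−=0.418, z[1]+=0.418
R6: Y=0.5747+0.000j on G[1,0]
I4: z[0]−=0.0473, z[1]+=0.0473
R7: Y=0.4292+0.000j on G[1,2]
R8: Y=0.5076+0.000j on G[1,2]
R9: Y=0.001071+0.000j on G[2,1]
L3: Y=0.000-0.1268j on G[1,2]
I5: z[2]−=0.0368, z[1]+=0.0368
solve → V1=0.05751+0.0004522j, V2=0.7918+0.08659j

-0.01855-0.0001459j A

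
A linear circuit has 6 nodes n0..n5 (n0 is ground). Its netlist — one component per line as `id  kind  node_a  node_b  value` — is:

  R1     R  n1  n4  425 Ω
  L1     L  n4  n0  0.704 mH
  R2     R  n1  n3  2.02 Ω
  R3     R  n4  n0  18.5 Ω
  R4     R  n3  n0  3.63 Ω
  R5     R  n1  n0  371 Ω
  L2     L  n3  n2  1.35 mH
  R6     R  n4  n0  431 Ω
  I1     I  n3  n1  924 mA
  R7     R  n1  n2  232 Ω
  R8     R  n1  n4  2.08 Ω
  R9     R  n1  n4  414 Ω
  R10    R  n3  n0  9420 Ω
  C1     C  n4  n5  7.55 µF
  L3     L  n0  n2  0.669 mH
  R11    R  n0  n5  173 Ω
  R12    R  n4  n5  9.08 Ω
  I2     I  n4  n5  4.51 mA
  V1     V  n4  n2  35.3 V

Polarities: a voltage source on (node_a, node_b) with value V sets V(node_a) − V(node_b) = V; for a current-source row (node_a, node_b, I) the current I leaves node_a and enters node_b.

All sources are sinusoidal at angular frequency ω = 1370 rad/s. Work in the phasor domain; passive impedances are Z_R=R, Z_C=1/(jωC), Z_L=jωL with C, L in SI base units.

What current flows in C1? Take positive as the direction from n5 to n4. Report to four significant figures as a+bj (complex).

-0.0008846-0.009652j A

Element admittances at ω=1370 rad/s:
  Y(R1) = 0.002353+0.000j S between n1,n4
  Y(L1) = 0.000-1.037j S between n4,n0
  Y(R2) = 0.4950+0.000j S between n1,n3
  Y(R3) = 0.05405+0.000j S between n4,n0
  Y(R4) = 0.2755+0.000j S between n3,n0
  Y(R5) = 0.002695+0.000j S between n1,n0
  Y(L2) = 0.000-0.5407j S between n3,n2
  Y(R6) = 0.002320+0.000j S between n4,n0
  I1: injects 0.924 A into n1 (from n3)
  Y(R7) = 0.004310+0.000j S between n1,n2
  Y(R8) = 0.4808+0.000j S between n1,n4
  Y(R9) = 0.002415+0.000j S between n1,n4
  Y(R10) = 0.0001062+0.000j S between n3,n0
  Y(C1) = 0.000+0.01034j S between n4,n5
  Y(L3) = 0.000-1.091j S between n0,n2
  Y(R11) = 0.005780+0.000j S between n0,n5
  Y(R12) = 0.1101+0.000j S between n4,n5
  I2: injects 0.00451 A into n5 (from n4)
  V1: constraint V(n4)−V(n2) = 35.3
Assemble and solve the 6×6 MNA system:
  V(n1)=8.448+5.937j  V(n2)=-15.65-0.04521j  V(n3)=-4.145+11.89j  V(n4)=19.65-0.04521j  V(n5)=18.71+0.04032j
  i(V1)=-6.606+23.28j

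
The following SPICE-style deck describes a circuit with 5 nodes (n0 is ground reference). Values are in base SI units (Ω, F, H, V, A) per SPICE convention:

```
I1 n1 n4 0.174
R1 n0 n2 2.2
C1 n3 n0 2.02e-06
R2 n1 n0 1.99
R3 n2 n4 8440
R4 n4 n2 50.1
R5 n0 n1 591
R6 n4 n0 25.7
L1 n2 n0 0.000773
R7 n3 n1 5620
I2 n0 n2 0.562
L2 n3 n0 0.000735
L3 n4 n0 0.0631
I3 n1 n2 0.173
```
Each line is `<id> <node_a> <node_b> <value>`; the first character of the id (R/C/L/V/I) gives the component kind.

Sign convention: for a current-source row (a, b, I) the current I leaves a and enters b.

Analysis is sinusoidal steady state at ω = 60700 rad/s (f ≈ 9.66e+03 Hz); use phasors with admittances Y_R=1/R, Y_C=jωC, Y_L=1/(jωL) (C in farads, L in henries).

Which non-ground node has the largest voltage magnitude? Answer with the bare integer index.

Element admittances at ω=60700 rad/s:
  I1: injects 0.174 A into n4 (from n1)
  Y(R1) = 0.4545+0.000j S between n0,n2
  Y(C1) = 0.000+0.1226j S between n3,n0
  Y(R2) = 0.5025+0.000j S between n1,n0
  Y(R3) = 0.0001185+0.000j S between n2,n4
  Y(R4) = 0.01996+0.000j S between n4,n2
  Y(R5) = 0.001692+0.000j S between n0,n1
  Y(R6) = 0.03891+0.000j S between n4,n0
  Y(L1) = 0.000-0.02131j S between n2,n0
  Y(R7) = 0.0001779+0.000j S between n3,n1
  I2: injects 0.562 A into n2 (from n0)
  Y(L2) = 0.000-0.02241j S between n3,n0
  Y(L3) = 0.000-0.0002611j S between n4,n0
  I3: injects 0.173 A into n2 (from n1)
Assemble and solve the 4×4 MNA system:
  V(n1)=-0.6880+4.310e-07j  V(n2)=1.694+0.07786j  V(n3)=-2.169e-06+0.001222j  V(n4)=3.526+0.04211j

4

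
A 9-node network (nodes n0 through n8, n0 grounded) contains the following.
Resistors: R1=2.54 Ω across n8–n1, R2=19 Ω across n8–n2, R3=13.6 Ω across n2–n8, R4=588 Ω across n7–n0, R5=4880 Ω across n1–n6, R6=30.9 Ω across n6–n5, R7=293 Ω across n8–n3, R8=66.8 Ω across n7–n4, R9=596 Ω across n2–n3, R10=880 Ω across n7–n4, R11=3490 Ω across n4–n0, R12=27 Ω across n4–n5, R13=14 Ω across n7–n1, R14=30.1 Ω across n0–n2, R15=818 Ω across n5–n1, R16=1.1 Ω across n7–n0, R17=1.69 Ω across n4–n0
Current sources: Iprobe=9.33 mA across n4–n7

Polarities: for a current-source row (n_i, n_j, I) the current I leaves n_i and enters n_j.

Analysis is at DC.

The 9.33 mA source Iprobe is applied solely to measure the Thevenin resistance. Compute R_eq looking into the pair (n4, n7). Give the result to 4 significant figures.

Element admittances at DC:
  Y(R1) = 0.3937 S between n8,n1
  Y(R2) = 0.05263 S between n8,n2
  Y(R3) = 0.07353 S between n2,n8
  Y(R4) = 0.001701 S between n7,n0
  Y(R5) = 0.0002049 S between n1,n6
  Y(R6) = 0.03236 S between n6,n5
  Y(R7) = 0.003413 S between n8,n3
  Y(R8) = 0.01497 S between n7,n4
  Y(R9) = 0.001678 S between n2,n3
  Y(R10) = 0.001136 S between n7,n4
  Y(R11) = 0.0002865 S between n4,n0
  Y(R12) = 0.03704 S between n4,n5
  Y(R13) = 0.07143 S between n7,n1
  Y(R14) = 0.03322 S between n0,n2
  Y(R15) = 0.001222 S between n5,n1
  Y(R16) = 0.9091 S between n7,n0
  Y(R17) = 0.5917 S between n4,n0
  Iprobe: injects 0.00933 A into n7 (from n4)
Assemble and solve the 8×8 MNA system:
  V(n1)=0.006815  V(n2)=0.005065  V(n3)=0.005951  V(n4)=-0.01504  V(n5)=-0.01423  V(n6)=-0.01410  V(n7)=0.009591  V(n8)=0.006387

R_eq = 2.640 Ω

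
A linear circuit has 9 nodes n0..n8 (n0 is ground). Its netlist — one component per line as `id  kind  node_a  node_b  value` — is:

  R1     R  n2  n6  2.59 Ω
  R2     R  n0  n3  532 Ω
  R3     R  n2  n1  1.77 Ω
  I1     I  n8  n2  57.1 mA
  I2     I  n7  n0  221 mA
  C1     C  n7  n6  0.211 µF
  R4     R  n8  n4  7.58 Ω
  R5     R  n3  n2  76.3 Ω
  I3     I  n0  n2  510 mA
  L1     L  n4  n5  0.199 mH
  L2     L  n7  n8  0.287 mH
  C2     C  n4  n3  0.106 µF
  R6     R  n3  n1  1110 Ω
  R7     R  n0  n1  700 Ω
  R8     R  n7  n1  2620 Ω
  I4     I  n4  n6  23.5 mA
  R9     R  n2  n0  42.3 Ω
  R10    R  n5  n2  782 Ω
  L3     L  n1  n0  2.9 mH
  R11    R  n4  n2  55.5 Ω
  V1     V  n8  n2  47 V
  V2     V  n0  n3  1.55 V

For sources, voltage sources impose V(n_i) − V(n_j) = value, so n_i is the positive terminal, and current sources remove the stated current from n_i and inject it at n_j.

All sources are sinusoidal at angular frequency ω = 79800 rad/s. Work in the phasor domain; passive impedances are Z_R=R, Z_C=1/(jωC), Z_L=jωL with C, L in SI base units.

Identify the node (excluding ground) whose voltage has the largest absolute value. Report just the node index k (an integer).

MNA unknowns: 8 node voltages V₁..V_8 plus 2 source currents (V1, V2)
R1: Y=0.3861+0.000j on G[2,6]
R2: Y=0.001880+0.000j on G[0,3]
R3: Y=0.5650+0.000j on G[2,1]
I1: z[8]−=0.0571, z[2]+=0.0571
I2: z[7]−=0.221, z[0]+=0.221
C1: Y=0.000+0.01684j on G[7,6]
R4: Y=0.1319+0.000j on G[8,4]
R5: Y=0.01311+0.000j on G[3,2]
I3: z[0]−=0.51, z[2]+=0.51
L1: Y=0.000-0.06297j on G[4,5]
L2: Y=0.000-0.04366j on G[7,8]
C2: Y=0.000+0.008459j on G[4,3]
R6: Y=0.0009009+0.000j on G[3,1]
R7: Y=0.001429+0.000j on G[0,1]
R8: Y=0.0003817+0.000j on G[7,1]
I4: z[4]−=0.0235, z[6]+=0.0235
R9: Y=0.02364+0.000j on G[2,0]
R10: Y=0.001279+0.000j on G[5,2]
L3: Y=0.000-0.004321j on G[1,0]
R11: Y=0.01802+0.000j on G[4,2]
V1: row V8−V2=47, i_V1 at 8,2
V2: row V0−V3=1.55, i_V2 at 0,3
solve → V1=5.344-9.506j, V2=5.245-9.579j, V3=-1.550+0.000j, V4=45.41-12.20j, V5=45.34-13.01j, V6=5.945-6.299j, V7=81.14-20.95j, V8=52.24-9.579j
aux → i_V1=-1.455-1.607j, i_V2=-0.2014-0.2631j

7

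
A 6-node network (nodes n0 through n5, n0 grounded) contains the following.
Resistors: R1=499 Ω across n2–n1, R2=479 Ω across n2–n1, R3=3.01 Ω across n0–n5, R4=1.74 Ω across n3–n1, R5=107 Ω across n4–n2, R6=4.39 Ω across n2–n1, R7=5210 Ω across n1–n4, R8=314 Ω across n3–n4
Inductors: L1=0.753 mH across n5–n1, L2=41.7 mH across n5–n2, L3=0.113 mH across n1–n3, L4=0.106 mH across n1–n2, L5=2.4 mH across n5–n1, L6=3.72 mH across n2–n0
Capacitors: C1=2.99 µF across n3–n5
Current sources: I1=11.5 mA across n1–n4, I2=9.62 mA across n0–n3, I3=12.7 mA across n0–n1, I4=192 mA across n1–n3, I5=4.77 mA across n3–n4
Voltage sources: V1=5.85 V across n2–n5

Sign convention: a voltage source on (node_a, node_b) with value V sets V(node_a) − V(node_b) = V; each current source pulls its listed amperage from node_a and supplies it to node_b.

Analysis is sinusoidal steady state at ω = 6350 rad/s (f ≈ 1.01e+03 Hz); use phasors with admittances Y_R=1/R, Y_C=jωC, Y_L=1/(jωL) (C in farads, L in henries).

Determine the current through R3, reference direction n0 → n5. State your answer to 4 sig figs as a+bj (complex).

0.009089-0.2465j A

MNA unknowns: 5 node voltages V₁..V_5 plus 1 source current (V1)
R1: Y=0.002004+0.000j on G[2,1]
L1: Y=0.000-0.2091j on G[5,1]
R2: Y=0.002088+0.000j on G[2,1]
C1: Y=0.000+0.01899j on G[3,5]
I1: z[1]−=0.0115, z[4]+=0.0115
R3: Y=0.3322+0.000j on G[0,5]
R4: Y=0.5747+0.000j on G[3,1]
I2: z[0]−=0.00962, z[3]+=0.00962
I3: z[0]−=0.0127, z[1]+=0.0127
I4: z[1]−=0.192, z[3]+=0.192
L2: Y=0.000-0.003777j on G[5,2]
L3: Y=0.000-1.394j on G[1,3]
I5: z[3]−=0.00477, z[4]+=0.00477
R5: Y=0.009346+0.000j on G[4,2]
R6: Y=0.2278+0.000j on G[2,1]
L4: Y=0.000-1.486j on G[1,2]
L5: Y=0.000-0.06562j on G[5,1]
R7: Y=0.0001919+0.000j on G[1,4]
R8: Y=0.003185+0.000j on G[3,4]
L6: Y=0.000-0.04233j on G[2,0]
V1: row V2−V5=5.85, i_V1 at 2,5
solve → V1=4.981+0.8621j, V2=5.823+0.7419j, V3=5.093+0.9643j, V4=6.906+0.7994j, V5=-0.02736+0.7419j
aux → i_V1=-0.03789+1.547j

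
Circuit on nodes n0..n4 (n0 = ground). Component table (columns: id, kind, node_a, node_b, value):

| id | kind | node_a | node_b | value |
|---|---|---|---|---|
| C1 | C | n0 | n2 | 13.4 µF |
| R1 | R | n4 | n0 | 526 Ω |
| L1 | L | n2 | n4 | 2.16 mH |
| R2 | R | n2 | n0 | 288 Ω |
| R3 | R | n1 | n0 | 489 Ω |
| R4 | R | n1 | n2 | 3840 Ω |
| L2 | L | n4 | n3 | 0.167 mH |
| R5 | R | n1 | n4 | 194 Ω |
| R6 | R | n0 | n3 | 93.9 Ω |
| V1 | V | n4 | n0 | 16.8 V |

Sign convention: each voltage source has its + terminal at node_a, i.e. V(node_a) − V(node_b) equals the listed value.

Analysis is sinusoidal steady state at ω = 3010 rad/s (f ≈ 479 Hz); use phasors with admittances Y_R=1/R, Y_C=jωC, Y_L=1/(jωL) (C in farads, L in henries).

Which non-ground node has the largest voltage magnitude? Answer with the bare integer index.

Apply KCL at each of the 4 non-ground nodes and solve the resulting linear system.
Node n1: branches {R3, R4, R5} → V_1 = 12.40-0.02513j
Node n2: branches {C1, L1, R2, R4} → V_2 = 22.75-0.7198j
Node n3: branches {L2, R6} → V_3 = 16.80-0.08993j
Node n4: branches {R1, L1, L2, R5, V1} → V_4 = 16.80+0.000j
Source currents: i(V1)=-0.3442-0.9140j

2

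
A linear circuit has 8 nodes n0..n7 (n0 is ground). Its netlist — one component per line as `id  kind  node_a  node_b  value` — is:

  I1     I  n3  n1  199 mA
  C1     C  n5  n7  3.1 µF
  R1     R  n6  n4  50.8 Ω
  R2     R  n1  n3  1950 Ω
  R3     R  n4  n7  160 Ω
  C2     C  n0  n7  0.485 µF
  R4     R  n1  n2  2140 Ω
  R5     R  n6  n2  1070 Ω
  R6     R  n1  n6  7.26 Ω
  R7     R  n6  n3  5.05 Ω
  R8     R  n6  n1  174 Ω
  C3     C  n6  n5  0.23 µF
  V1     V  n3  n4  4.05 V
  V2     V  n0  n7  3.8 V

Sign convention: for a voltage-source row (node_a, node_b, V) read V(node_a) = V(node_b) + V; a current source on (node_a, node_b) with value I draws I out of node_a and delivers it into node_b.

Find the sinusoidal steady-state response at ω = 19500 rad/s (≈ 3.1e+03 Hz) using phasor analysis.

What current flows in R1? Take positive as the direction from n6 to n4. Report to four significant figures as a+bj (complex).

0.08961-0.001175j A

Apply KCL at each of the 7 non-ground nodes and solve the resulting linear system.
Node n1: branches {I1, R2, R4, R6, R8} → V_1 = 0.6972-2.144j
Node n2: branches {R4, R5} → V_2 = -0.2209-2.144j
Node n3: branches {I1, R2, R7, V1} → V_3 = -1.182-2.084j
Node n4: branches {R1, R3, V1} → V_4 = -5.232-2.084j
Node n5: branches {C1, C3} → V_5 = -3.585-0.1481j
Node n6: branches {R1, R5, R6, R7, R8, C3} → V_6 = -0.6799-2.144j
Node n7: branches {C1, R3, C2, V2} → V_7 = -3.800+0.000j
Source currents: i(V1)=-0.09856-0.01185j, i(V2)=0.000-0.03594j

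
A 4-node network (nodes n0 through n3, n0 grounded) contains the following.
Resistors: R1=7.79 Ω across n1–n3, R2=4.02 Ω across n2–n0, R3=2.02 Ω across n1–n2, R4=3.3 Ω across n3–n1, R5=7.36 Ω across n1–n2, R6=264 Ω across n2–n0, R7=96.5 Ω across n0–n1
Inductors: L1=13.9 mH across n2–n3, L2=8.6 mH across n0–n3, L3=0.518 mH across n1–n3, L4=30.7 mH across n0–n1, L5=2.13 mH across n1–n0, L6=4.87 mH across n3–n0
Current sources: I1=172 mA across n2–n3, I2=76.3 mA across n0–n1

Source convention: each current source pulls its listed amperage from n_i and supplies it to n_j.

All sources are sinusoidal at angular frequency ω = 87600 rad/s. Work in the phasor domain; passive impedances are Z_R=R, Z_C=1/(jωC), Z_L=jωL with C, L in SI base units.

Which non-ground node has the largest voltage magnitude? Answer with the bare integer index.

MNA unknowns: 3 node voltages V₁..V_3
R1: Y=0.1284+0.000j on G[1,3]
R2: Y=0.2488+0.000j on G[2,0]
L1: Y=0.000-0.0008213j on G[2,3]
R3: Y=0.4950+0.000j on G[1,2]
R4: Y=0.3030+0.000j on G[3,1]
I1: z[2]−=0.172, z[3]+=0.172
R5: Y=0.1359+0.000j on G[1,2]
R6: Y=0.003788+0.000j on G[2,0]
L2: Y=0.000-0.001327j on G[0,3]
R7: Y=0.01036+0.000j on G[0,1]
L3: Y=0.000-0.02204j on G[1,3]
L4: Y=0.000-0.0003718j on G[0,1]
L5: Y=0.000-0.005359j on G[1,0]
L6: Y=0.000-0.002344j on G[3,0]
I2: z[0]−=0.0763, z[1]+=0.0763
solve → V1=0.6552+0.04089j, V2=0.2733+0.02848j, V3=1.052+0.07158j

3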